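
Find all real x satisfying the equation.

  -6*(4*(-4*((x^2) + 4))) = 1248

Step 1. [-6*(4*(-4*((x^2) + 4))) = 1248] LHS = -6·(…); ÷-6 both sides, so div: 4*(-4*((x^2) + 4)) = -208.
Step 2. [4*(-4*((x^2) + 4)) = -208] LHS = 4·(…); ÷4 both sides. So div: -4*((x^2) + 4) = -52.
Step 3. [-4*((x^2) + 4) = -52] LHS = -4·(…); ÷-4 both sides ⇒ div: (x^2) + 4 = 13.
Step 4. [(x^2) + 4 = 13] the outer +4 inverts by subtracting 4 ⇒ sub: x^2 = 9.
Step 5. [x^2 = 9] LHS squared, RHS 9 ≥ 0: apply √ (±), so sqrt: x = 3 or -3.

Answer: x ∈ {-3, 3}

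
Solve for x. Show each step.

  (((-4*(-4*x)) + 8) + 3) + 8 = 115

Step 1. [(((-4*(-4*x)) + 8) + 3) + 8 = 115] peel the +8: subtract 8 from each side, so sub: ((-4*(-4*x)) + 8) + 3 = 107.
Step 2. [((-4*(-4*x)) + 8) + 3 = 107] +3 is outermost — subtract 3 both sides, so sub: (-4*(-4*x)) + 8 = 104.
Step 3. [(-4*(-4*x)) + 8 = 104] -4 divides every term; factor it out. So factor: (-4*x) - 2 = -26.
Step 4. [(-4*x) - 2 = -26] 2 comes off first (add 2) ⇒ sub: -4*x = -24.
Step 5. [-4*x = -24] LHS = -4·(…); ÷-4 both sides ⇒ div: x = 6.

Answer: x ∈ {6}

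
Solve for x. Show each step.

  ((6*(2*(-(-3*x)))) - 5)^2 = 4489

Step 1. [((6*(2*(-(-3*x)))) - 5)^2 = 4489] √ both sides: 4489 ≥ 0 gives two branches ⇒ sqrt: (6*(2*(-(-3*x)))) - 5 = 67 or -67.
Step 2. [(6*(2*(-(-3*x)))) - 5 = 67 or -67] 5 comes off first (add 5). So sub: 6*(2*(-(-3*x))) = 72 or -62.
Step 3. [6*(2*(-(-3*x))) = 72 or -62] 6·(inner) — divide through by 6 ⇒ div: 2*(-(-3*x)) = 12 or -31/3.
Step 4. [2*(-(-3*x)) = 12 or -31/3] 2·(inner) — divide through by 2, so div: -(-3*x) = 6 or -31/6.
Step 5. [-(-3*x) = 6 or -31/6] flip signs both sides ⇒ neg: -3*x = -6 or 31/6.
Step 6. [-3*x = -6 or 31/6] leading coefficient -3: divide by -3 ⇒ div: x = 2 or -31/18.

Answer: x ∈ {-31/18, 2}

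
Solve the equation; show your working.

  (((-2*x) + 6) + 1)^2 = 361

Step 1. [(((-2*x) + 6) + 1)^2 = 361] √ both sides: 361 ≥ 0 gives two branches. So sqrt: ((-2*x) + 6) + 1 = 19 or -19.
Step 2. [((-2*x) + 6) + 1 = 19 or -19] +1 is outermost — subtract 1 both sides, so sub: (-2*x) + 6 = 18 or -20.
Step 3. [(-2*x) + 6 = 18 or -20] the outer +6 inverts by subtracting 6, so sub: -2*x = 12 or -26.
Step 4. [-2*x = 12 or -26] -2 out front; divide by -2. So div: x = -6 or 13.

Answer: x ∈ {-6, 13}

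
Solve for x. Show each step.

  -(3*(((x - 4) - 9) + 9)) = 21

Step 1. [-(3*(((x - 4) - 9) + 9)) = 21] LHS negated; negate both sides, so neg: 3*(((x - 4) - 9) + 9) = -21.
Step 2. [3*(((x - 4) - 9) + 9) = -21] leading coefficient 3: divide by 3 ⇒ div: ((x - 4) - 9) + 9 = -7.
Step 3. [((x - 4) - 9) + 9 = -7] +9 is outermost — subtract 9 both sides, so sub: (x - 4) - 9 = -16.
Step 4. [(x - 4) - 9 = -16] -9 is outermost — add 9 both sides ⇒ sub: x - 4 = -7.
Step 5. [x - 4 = -7] add 4: x sits inside (… - 4) ⇒ sub: x = -3.

Answer: x ∈ {-3}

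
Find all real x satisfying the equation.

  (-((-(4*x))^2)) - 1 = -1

Step 1. [(-((-(4*x))^2)) - 1 = -1] -1 is outermost — add 1 both sides ⇒ sub: -((-(4*x))^2) = 0.
Step 2. [-((-(4*x))^2) = 0] flip signs both sides ⇒ neg: (-(4*x))^2 = 0.
Step 3. [(-(4*x))^2 = 0] √ both sides: 0 ≥ 0 gives two branches. So sqrt: -(4*x) = 0.
Step 4. [-(4*x) = 0] flip signs both sides ⇒ neg: 4*x = 0.
Step 5. [4*x = 0] 4 out front; divide by 4, so div: x = 0.

Answer: x ∈ {0}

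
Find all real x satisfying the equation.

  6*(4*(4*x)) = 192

Step 1. [6*(4*(4*x)) = 192] 6·(inner) — divide through by 6, so div: 4*(4*x) = 32.
Step 2. [4*(4*x) = 32] divide by the outer 4 ⇒ div: 4*x = 8.
Step 3. [4*x = 8] leading coefficient 4: divide by 4. So div: x = 2.

Answer: x ∈ {2}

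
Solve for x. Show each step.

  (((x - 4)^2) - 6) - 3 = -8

Step 1. [(((x - 4)^2) - 6) - 3 = -8] 3 comes off first (add 3), so sub: ((x - 4)^2) - 6 = -5.
Step 2. [((x - 4)^2) - 6 = -5] add 6: x sits inside (… - 6), so sub: (x - 4)^2 = 1.
Step 3. [(x - 4)^2 = 1] 1 ≥ 0, LHS is (·)² — take ±√, so sqrt: x - 4 = 1 or -1.
Step 4. [x - 4 = 1 or -1] -4 is outermost — add 4 both sides, so sub: x = 5 or 3.

Answer: x ∈ {3, 5}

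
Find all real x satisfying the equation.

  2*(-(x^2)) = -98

Step 1. [2*(-(x^2)) = -98] leading coefficient 2: divide by 2, so div: -(x^2) = -49.
Step 2. [-(x^2) = -49] leading − — multiply by −1, so neg: x^2 = 49.
Step 3. [x^2 = 49] LHS squared, RHS 49 ≥ 0: apply √ (±) ⇒ sqrt: x = 7 or -7.

Answer: x ∈ {-7, 7}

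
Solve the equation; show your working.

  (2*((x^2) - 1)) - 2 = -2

Step 1. [(2*((x^2) - 1)) - 2 = -2] 2 | LHS and 2 | -2: pull 2 out. So factor: ((x^2) - 1) - 1 = -1.
Step 2. [((x^2) - 1) - 1 = -1] peel the -1: add 1 from each side. So sub: (x^2) - 1 = 0.
Step 3. [(x^2) - 1 = 0] 1 comes off first (add 1), so sub: x^2 = 1.
Step 4. [x^2 = 1] √ both sides: 1 ≥ 0 gives two branches. So sqrt: x = 1 or -1.

Answer: x ∈ {-1, 1}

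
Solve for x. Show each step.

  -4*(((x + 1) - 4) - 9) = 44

Step 1. [-4*(((x + 1) - 4) - 9) = 44] -4·(inner) — divide through by -4. So div: ((x + 1) - 4) - 9 = -11.
Step 2. [((x + 1) - 4) - 9 = -11] the outer -9 inverts by adding 9. So sub: (x + 1) - 4 = -2.
Step 3. [(x + 1) - 4 = -2] 4 comes off first (add 4), so sub: x + 1 = 2.
Step 4. [x + 1 = 2] subtract 1: x sits inside (… + 1), so sub: x = 1.

Answer: x ∈ {1}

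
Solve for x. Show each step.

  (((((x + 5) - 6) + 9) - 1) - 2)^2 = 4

Step 1. [(((((x + 5) - 6) + 9) - 1) - 2)^2 = 4] 4 ≥ 0, LHS is (·)² — take ±√ ⇒ sqrt: ((((x + 5) - 6) + 9) - 1) - 2 = 2 or -2.
Step 2. [((((x + 5) - 6) + 9) - 1) - 2 = 2 or -2] 2 comes off first (add 2). So sub: (((x + 5) - 6) + 9) - 1 = 4 or 0.
Step 3. [(((x + 5) - 6) + 9) - 1 = 4 or 0] -1 is outermost — add 1 both sides ⇒ sub: ((x + 5) - 6) + 9 = 5 or 1.
Step 4. [((x + 5) - 6) + 9 = 5 or 1] the outer +9 inverts by subtracting 9, so sub: (x + 5) - 6 = -4 or -8.
Step 5. [(x + 5) - 6 = -4 or -8] the outer -6 inverts by adding 6 ⇒ sub: x + 5 = 2 or -2.
Step 6. [x + 5 = 2 or -2] peel the +5: subtract 5 from each side ⇒ sub: x = -3 or -7.

Answer: x ∈ {-7, -3}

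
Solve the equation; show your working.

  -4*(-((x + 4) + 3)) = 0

Step 1. [-4*(-((x + 4) + 3)) = 0] leading coefficient -4: divide by -4 ⇒ div: -((x + 4) + 3) = 0.
Step 2. [-((x + 4) + 3) = 0] LHS negated; negate both sides. So neg: (x + 4) + 3 = 0.
Step 3. [(x + 4) + 3 = 0] +3 is outermost — subtract 3 both sides, so sub: x + 4 = -3.
Step 4. [x + 4 = -3] 4 comes off first (subtract 4), so sub: x = -7.

Answer: x ∈ {-7}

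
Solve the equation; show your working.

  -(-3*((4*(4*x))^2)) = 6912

Step 1. [-(-3*((4*(4*x))^2)) = 6912] flip signs both sides, so neg: -3*((4*(4*x))^2) = -6912.
Step 2. [-3*((4*(4*x))^2) = -6912] leading coefficient -3: divide by -3. So div: (4*(4*x))^2 = 2304.
Step 3. [(4*(4*x))^2 = 2304] √ both sides: 2304 ≥ 0 gives two branches. So sqrt: 4*(4*x) = 48 or -48.
Step 4. [4*(4*x) = 48 or -48] 4·(inner) — divide through by 4, so div: 4*x = 12 or -12.
Step 5. [4*x = 12 or -12] divide by the outer 4 ⇒ div: x = 3 or -3.

Answer: x ∈ {-3, 3}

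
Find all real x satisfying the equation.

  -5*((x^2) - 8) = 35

Step 1. [-5*((x^2) - 8) = 35] LHS = -5·(…); ÷-5 both sides, so div: (x^2) - 8 = -7.
Step 2. [(x^2) - 8 = -7] -8 is outermost — add 8 both sides. So sub: x^2 = 1.
Step 3. [x^2 = 1] √ both sides: 1 ≥ 0 gives two branches, so sqrt: x = 1 or -1.

Answer: x ∈ {-1, 1}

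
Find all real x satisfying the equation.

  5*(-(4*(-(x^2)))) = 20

Step 1. [5*(-(4*(-(x^2)))) = 20] leading coefficient 5: divide by 5 ⇒ div: -(4*(-(x^2))) = 4.
Step 2. [-(4*(-(x^2))) = 4] flip signs both sides ⇒ neg: 4*(-(x^2)) = -4.
Step 3. [4*(-(x^2)) = -4] 4 out front; divide by 4. So div: -(x^2) = -1.
Step 4. [-(x^2) = -1] leading − — multiply by −1. So neg: x^2 = 1.
Step 5. [x^2 = 1] √ both sides: 1 ≥ 0 gives two branches. So sqrt: x = 1 or -1.

Answer: x ∈ {-1, 1}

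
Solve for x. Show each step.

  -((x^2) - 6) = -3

Step 1. [-((x^2) - 6) = -3] leading − — multiply by −1 ⇒ neg: (x^2) - 6 = 3.
Step 2. [(x^2) - 6 = 3] the outer -6 inverts by adding 6. So sub: x^2 = 9.
Step 3. [x^2 = 9] LHS squared, RHS 9 ≥ 0: apply √ (±), so sqrt: x = 3 or -3.

Answer: x ∈ {-3, 3}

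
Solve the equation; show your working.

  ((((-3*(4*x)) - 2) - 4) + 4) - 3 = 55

Step 1. [((((-3*(4*x)) - 2) - 4) + 4) - 3 = 55] -3 is outermost — add 3 both sides, so sub: (((-3*(4*x)) - 2) - 4) + 4 = 58.
Step 2. [(((-3*(4*x)) - 2) - 4) + 4 = 58] the outer +4 inverts by subtracting 4 ⇒ sub: ((-3*(4*x)) - 2) - 4 = 54.
Step 3. [((-3*(4*x)) - 2) - 4 = 54] add 4: x sits inside (… - 4) ⇒ sub: (-3*(4*x)) - 2 = 58.
Step 4. [(-3*(4*x)) - 2 = 58] add 2: x sits inside (… - 2) ⇒ sub: -3*(4*x) = 60.
Step 5. [-3*(4*x) = 60] -3 out front; divide by -3 ⇒ div: 4*x = -20.
Step 6. [4*x = -20] divide by the outer 4. So div: x = -5.

Answer: x ∈ {-5}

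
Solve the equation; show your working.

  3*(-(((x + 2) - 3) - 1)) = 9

Step 1. [3*(-(((x + 2) - 3) - 1)) = 9] divide by the outer 3, so div: -(((x + 2) - 3) - 1) = 3.
Step 2. [-(((x + 2) - 3) - 1) = 3] flip signs both sides. So neg: ((x + 2) - 3) - 1 = -3.
Step 3. [((x + 2) - 3) - 1 = -3] add 1: x sits inside (… - 1). So sub: (x + 2) - 3 = -2.
Step 4. [(x + 2) - 3 = -2] peel the -3: add 3 from each side. So sub: x + 2 = 1.
Step 5. [x + 2 = 1] +2 is outermost — subtract 2 both sides ⇒ sub: x = -1.

Answer: x ∈ {-1}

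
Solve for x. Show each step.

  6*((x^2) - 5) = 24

Step 1. [6*((x^2) - 5) = 24] divide by the outer 6. So div: (x^2) - 5 = 4.
Step 2. [(x^2) - 5 = 4] 5 comes off first (add 5), so sub: x^2 = 9.
Step 3. [x^2 = 9] LHS squared, RHS 9 ≥ 0: apply √ (±) ⇒ sqrt: x = 3 or -3.

Answer: x ∈ {-3, 3}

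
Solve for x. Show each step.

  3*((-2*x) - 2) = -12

Step 1. [3*((-2*x) - 2) = -12] 3 out front; divide by 3. So div: (-2*x) - 2 = -4.
Step 2. [(-2*x) - 2 = -4] -2 is outermost — add 2 both sides. So sub: -2*x = -2.
Step 3. [-2*x = -2] divide by the outer -2. So div: x = 1.

Answer: x ∈ {1}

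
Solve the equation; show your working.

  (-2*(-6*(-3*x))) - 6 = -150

Step 1. [(-2*(-6*(-3*x))) - 6 = -150] the outer -6 inverts by adding 6 ⇒ sub: -2*(-6*(-3*x)) = -144.
Step 2. [-2*(-6*(-3*x)) = -144] divide by the outer -2. So div: -6*(-3*x) = 72.
Step 3. [-6*(-3*x) = 72] -6 out front; divide by -6 ⇒ div: -3*x = -12.
Step 4. [-3*x = -12] -3·(inner) — divide through by -3 ⇒ div: x = 4.

Answer: x ∈ {4}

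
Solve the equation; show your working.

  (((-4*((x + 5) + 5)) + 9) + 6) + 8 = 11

Step 1. [(((-4*((x + 5) + 5)) + 9) + 6) + 8 = 11] subtract 8: x sits inside (… + 8). So sub: ((-4*((x + 5) + 5)) + 9) + 6 = 3.
Step 2. [((-4*((x + 5) + 5)) + 9) + 6 = 3] subtract 6: x sits inside (… + 6) ⇒ sub: (-4*((x + 5) + 5)) + 9 = -3.
Step 3. [(-4*((x + 5) + 5)) + 9 = -3] the outer +9 inverts by subtracting 9 ⇒ sub: -4*((x + 5) + 5) = -12.
Step 4. [-4*((x + 5) + 5) = -12] -4·(inner) — divide through by -4 ⇒ div: (x + 5) + 5 = 3.
Step 5. [(x + 5) + 5 = 3] +5 is outermost — subtract 5 both sides. So sub: x + 5 = -2.
Step 6. [x + 5 = -2] subtract 5: x sits inside (… + 5). So sub: x = -7.

Answer: x ∈ {-7}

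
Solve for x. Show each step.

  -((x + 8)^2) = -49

Step 1. [-((x + 8)^2) = -49] LHS negated; negate both sides. So neg: (x + 8)^2 = 49.
Step 2. [(x + 8)^2 = 49] 49 ≥ 0, LHS is (·)² — take ±√. So sqrt: x + 8 = 7 or -7.
Step 3. [x + 8 = 7 or -7] peel the +8: subtract 8 from each side, so sub: x = -1 or -15.

Answer: x ∈ {-15, -1}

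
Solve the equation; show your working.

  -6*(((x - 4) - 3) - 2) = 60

Step 1. [-6*(((x - 4) - 3) - 2) = 60] divide by the outer -6 ⇒ div: ((x - 4) - 3) - 2 = -10.
Step 2. [((x - 4) - 3) - 2 = -10] 2 comes off first (add 2), so sub: (x - 4) - 3 = -8.
Step 3. [(x - 4) - 3 = -8] the outer -3 inverts by adding 3, so sub: x - 4 = -5.
Step 4. [x - 4 = -5] the outer -4 inverts by adding 4. So sub: x = -1.

Answer: x ∈ {-1}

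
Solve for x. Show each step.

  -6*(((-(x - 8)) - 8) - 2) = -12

Step 1. [-6*(((-(x - 8)) - 8) - 2) = -12] leading coefficient -6: divide by -6 ⇒ div: ((-(x - 8)) - 8) - 2 = 2.
Step 2. [((-(x - 8)) - 8) - 2 = 2] 2 comes off first (add 2) ⇒ sub: (-(x - 8)) - 8 = 4.
Step 3. [(-(x - 8)) - 8 = 4] -8 is outermost — add 8 both sides. So sub: -(x - 8) = 12.
Step 4. [-(x - 8) = 12] LHS negated; negate both sides. So neg: x - 8 = -12.
Step 5. [x - 8 = -12] -8 is outermost — add 8 both sides, so sub: x = -4.

Answer: x ∈ {-4}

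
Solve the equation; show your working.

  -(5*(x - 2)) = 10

Step 1. [-(5*(x - 2)) = 10] LHS negated; negate both sides. So neg: 5*(x - 2) = -10.
Step 2. [5*(x - 2) = -10] LHS = 5·(…); ÷5 both sides ⇒ div: x - 2 = -2.
Step 3. [x - 2 = -2] peel the -2: add 2 from each side. So sub: x = 0.

Answer: x ∈ {0}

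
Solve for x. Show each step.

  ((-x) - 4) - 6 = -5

Step 1. [((-x) - 4) - 6 = -5] peel the -6: add 6 from each side. So sub: (-x) - 4 = 1.
Step 2. [(-x) - 4 = 1] -4 is outermost — add 4 both sides. So sub: -x = 5.
Step 3. [-x = 5] LHS negated; negate both sides, so neg: x = -5.

Answer: x ∈ {-5}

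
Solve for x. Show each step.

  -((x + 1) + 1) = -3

Step 1. [-((x + 1) + 1) = -3] LHS negated; negate both sides, so neg: (x + 1) + 1 = 3.
Step 2. [(x + 1) + 1 = 3] peel the +1: subtract 1 from each side ⇒ sub: x + 1 = 2.
Step 3. [x + 1 = 2] subtract 1: x sits inside (… + 1). So sub: x = 1.

Answer: x ∈ {1}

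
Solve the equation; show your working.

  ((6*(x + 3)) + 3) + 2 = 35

Step 1. [((6*(x + 3)) + 3) + 2 = 35] +2 is outermost — subtract 2 both sides, so sub: (6*(x + 3)) + 3 = 33.
Step 2. [(6*(x + 3)) + 3 = 33] +3 is outermost — subtract 3 both sides, so sub: 6*(x + 3) = 30.
Step 3. [6*(x + 3) = 30] leading coefficient 6: divide by 6 ⇒ div: x + 3 = 5.
Step 4. [x + 3 = 5] +3 is outermost — subtract 3 both sides, so sub: x = 2.

Answer: x ∈ {2}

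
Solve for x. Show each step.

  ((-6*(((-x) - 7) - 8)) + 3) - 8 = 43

Step 1. [((-6*(((-x) - 7) - 8)) + 3) - 8 = 43] 8 comes off first (add 8). So sub: (-6*(((-x) - 7) - 8)) + 3 = 51.
Step 2. [(-6*(((-x) - 7) - 8)) + 3 = 51] peel the +3: subtract 3 from each side. So sub: -6*(((-x) - 7) - 8) = 48.
Step 3. [-6*(((-x) - 7) - 8) = 48] -6 out front; divide by -6 ⇒ div: ((-x) - 7) - 8 = -8.
Step 4. [((-x) - 7) - 8 = -8] the outer -8 inverts by adding 8. So sub: (-x) - 7 = 0.
Step 5. [(-x) - 7 = 0] peel the -7: add 7 from each side ⇒ sub: -x = 7.
Step 6. [-x = 7] leading − — multiply by −1. So neg: x = -7.

Answer: x ∈ {-7}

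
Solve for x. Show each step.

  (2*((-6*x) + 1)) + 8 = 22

Step 1. [(2*((-6*x) + 1)) + 8 = 22] +8 is outermost — subtract 8 both sides, so sub: 2*((-6*x) + 1) = 14.
Step 2. [2*((-6*x) + 1) = 14] 2·(inner) — divide through by 2. So div: (-6*x) + 1 = 7.
Step 3. [(-6*x) + 1 = 7] 1 comes off first (subtract 1) ⇒ sub: -6*x = 6.
Step 4. [-6*x = 6] leading coefficient -6: divide by -6. So div: x = -1.

Answer: x ∈ {-1}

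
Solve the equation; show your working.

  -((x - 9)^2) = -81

Step 1. [-((x - 9)^2) = -81] flip signs both sides, so neg: (x - 9)^2 = 81.
Step 2. [(x - 9)^2 = 81] 81 ≥ 0, LHS is (·)² — take ±√, so sqrt: x - 9 = 9 or -9.
Step 3. [x - 9 = 9 or -9] peel the -9: add 9 from each side, so sub: x = 18 or 0.

Answer: x ∈ {0, 18}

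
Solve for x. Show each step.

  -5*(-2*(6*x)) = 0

Step 1. [-5*(-2*(6*x)) = 0] divide by the outer -5, so div: -2*(6*x) = 0.
Step 2. [-2*(6*x) = 0] leading coefficient -2: divide by -2, so div: 6*x = 0.
Step 3. [6*x = 0] divide by the outer 6 ⇒ div: x = 0.

Answer: x ∈ {0}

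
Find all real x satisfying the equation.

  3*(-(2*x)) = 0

Step 1. [3*(-(2*x)) = 0] LHS = 3·(…); ÷3 both sides ⇒ div: -(2*x) = 0.
Step 2. [-(2*x) = 0] LHS negated; negate both sides, so neg: 2*x = 0.
Step 3. [2*x = 0] LHS = 2·(…); ÷2 both sides ⇒ div: x = 0.

Answer: x ∈ {0}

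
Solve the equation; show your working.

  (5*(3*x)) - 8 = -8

Step 1. [(5*(3*x)) - 8 = -8] the outer -8 inverts by adding 8, so sub: 5*(3*x) = 0.
Step 2. [5*(3*x) = 0] LHS = 5·(…); ÷5 both sides. So div: 3*x = 0.
Step 3. [3*x = 0] 3 out front; divide by 3 ⇒ div: x = 0.

Answer: x ∈ {0}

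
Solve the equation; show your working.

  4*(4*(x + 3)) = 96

Step 1. [4*(4*(x + 3)) = 96] 4·(inner) — divide through by 4 ⇒ div: 4*(x + 3) = 24.
Step 2. [4*(x + 3) = 24] divide by the outer 4 ⇒ div: x + 3 = 6.
Step 3. [x + 3 = 6] +3 is outermost — subtract 3 both sides ⇒ sub: x = 3.

Answer: x ∈ {3}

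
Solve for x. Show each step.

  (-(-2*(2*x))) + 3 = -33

Step 1. [(-(-2*(2*x))) + 3 = -33] peel the +3: subtract 3 from each side ⇒ sub: -(-2*(2*x)) = -36.
Step 2. [-(-2*(2*x)) = -36] leading − — multiply by −1. So neg: -2*(2*x) = 36.
Step 3. [-2*(2*x) = 36] leading coefficient -2: divide by -2. So div: 2*x = -18.
Step 4. [2*x = -18] leading coefficient 2: divide by 2. So div: x = -9.

Answer: x ∈ {-9}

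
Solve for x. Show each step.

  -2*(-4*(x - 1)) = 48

Step 1. [-2*(-4*(x - 1)) = 48] -2 out front; divide by -2 ⇒ div: -4*(x - 1) = -24.
Step 2. [-4*(x - 1) = -24] divide by the outer -4. So div: x - 1 = 6.
Step 3. [x - 1 = 6] add 1: x sits inside (… - 1). So sub: x = 7.

Answer: x ∈ {7}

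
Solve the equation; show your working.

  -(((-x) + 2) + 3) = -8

Step 1. [-(((-x) + 2) + 3) = -8] flip signs both sides. So neg: ((-x) + 2) + 3 = 8.
Step 2. [((-x) + 2) + 3 = 8] peel the +3: subtract 3 from each side ⇒ sub: (-x) + 2 = 5.
Step 3. [(-x) + 2 = 5] 2 comes off first (subtract 2). So sub: -x = 3.
Step 4. [-x = 3] flip signs both sides ⇒ neg: x = -3.

Answer: x ∈ {-3}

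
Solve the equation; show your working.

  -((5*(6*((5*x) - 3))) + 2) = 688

Step 1. [-((5*(6*((5*x) - 3))) + 2) = 688] leading − — multiply by −1. So neg: (5*(6*((5*x) - 3))) + 2 = -688.
Step 2. [(5*(6*((5*x) - 3))) + 2 = -688] subtract 2: x sits inside (… + 2), so sub: 5*(6*((5*x) - 3)) = -690.
Step 3. [5*(6*((5*x) - 3)) = -690] leading coefficient 5: divide by 5. So div: 6*((5*x) - 3) = -138.
Step 4. [6*((5*x) - 3) = -138] 6 out front; divide by 6 ⇒ div: (5*x) - 3 = -23.
Step 5. [(5*x) - 3 = -23] the outer -3 inverts by adding 3. So sub: 5*x = -20.
Step 6. [5*x = -20] divide by the outer 5 ⇒ div: x = -4.

Answer: x ∈ {-4}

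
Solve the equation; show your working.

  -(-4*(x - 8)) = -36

Step 1. [-(-4*(x - 8)) = -36] flip signs both sides ⇒ neg: -4*(x - 8) = 36.
Step 2. [-4*(x - 8) = 36] -4·(inner) — divide through by -4. So div: x - 8 = -9.
Step 3. [x - 8 = -9] 8 comes off first (add 8), so sub: x = -1.

Answer: x ∈ {-1}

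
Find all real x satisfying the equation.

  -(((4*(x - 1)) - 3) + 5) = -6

Step 1. [-(((4*(x - 1)) - 3) + 5) = -6] flip signs both sides, so neg: ((4*(x - 1)) - 3) + 5 = 6.
Step 2. [((4*(x - 1)) - 3) + 5 = 6] subtract 5: x sits inside (… + 5). So sub: (4*(x - 1)) - 3 = 1.
Step 3. [(4*(x - 1)) - 3 = 1] 3 comes off first (add 3), so sub: 4*(x - 1) = 4.
Step 4. [4*(x - 1) = 4] 4 out front; divide by 4 ⇒ div: x - 1 = 1.
Step 5. [x - 1 = 1] 1 comes off first (add 1). So sub: x = 2.

Answer: x ∈ {2}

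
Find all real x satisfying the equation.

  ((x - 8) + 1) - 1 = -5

Step 1. [((x - 8) + 1) - 1 = -5] add 1: x sits inside (… - 1), so sub: (x - 8) + 1 = -4.
Step 2. [(x - 8) + 1 = -4] +1 is outermost — subtract 1 both sides ⇒ sub: x - 8 = -5.
Step 3. [x - 8 = -5] 8 comes off first (add 8), so sub: x = 3.

Answer: x ∈ {3}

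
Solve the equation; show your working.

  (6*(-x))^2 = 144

Step 1. [(6*(-x))^2 = 144] 144 ≥ 0, LHS is (·)² — take ±√. So sqrt: 6*(-x) = 12 or -12.
Step 2. [6*(-x) = 12 or -12] LHS = 6·(…); ÷6 both sides, so div: -x = 2 or -2.
Step 3. [-x = 2 or -2] LHS negated; negate both sides. So neg: x = -2 or 2.

Answer: x ∈ {-2, 2}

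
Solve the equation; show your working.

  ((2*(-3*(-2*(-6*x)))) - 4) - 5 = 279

Step 1. [((2*(-3*(-2*(-6*x)))) - 4) - 5 = 279] 5 comes off first (add 5). So sub: (2*(-3*(-2*(-6*x)))) - 4 = 284.
Step 2. [(2*(-3*(-2*(-6*x)))) - 4 = 284] common factor 2 (LHS and 284) — divide through ⇒ factor: (-3*(-2*(-6*x))) - 2 = 142.
Step 3. [(-3*(-2*(-6*x))) - 2 = 142] add 2: x sits inside (… - 2), so sub: -3*(-2*(-6*x)) = 144.
Step 4. [-3*(-2*(-6*x)) = 144] divide by the outer -3. So div: -2*(-6*x) = -48.
Step 5. [-2*(-6*x) = -48] divide by the outer -2. So div: -6*x = 24.
Step 6. [-6*x = 24] -6 out front; divide by -6. So div: x = -4.

Answer: x ∈ {-4}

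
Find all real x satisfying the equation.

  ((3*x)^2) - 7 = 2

Step 1. [((3*x)^2) - 7 = 2] peel the -7: add 7 from each side ⇒ sub: (3*x)^2 = 9.
Step 2. [(3*x)^2 = 9] LHS squared, RHS 9 ≥ 0: apply √ (±), so sqrt: 3*x = 3 or -3.
Step 3. [3*x = 3 or -3] 3 out front; divide by 3. So div: x = 1 or -1.

Answer: x ∈ {-1, 1}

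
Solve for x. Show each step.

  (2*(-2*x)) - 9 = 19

Step 1. [(2*(-2*x)) - 9 = 19] add 9: x sits inside (… - 9). So sub: 2*(-2*x) = 28.
Step 2. [2*(-2*x) = 28] 2 out front; divide by 2. So div: -2*x = 14.
Step 3. [-2*x = 14] leading coefficient -2: divide by -2, so div: x = -7.

Answer: x ∈ {-7}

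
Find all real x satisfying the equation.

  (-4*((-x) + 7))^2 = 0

Step 1. [(-4*((-x) + 7))^2 = 0] 0 ≥ 0, LHS is (·)² — take ±√, so sqrt: -4*((-x) + 7) = 0.
Step 2. [-4*((-x) + 7) = 0] LHS = -4·(…); ÷-4 both sides ⇒ div: (-x) + 7 = 0.
Step 3. [(-x) + 7 = 0] 7 comes off first (subtract 7). So sub: -x = -7.
Step 4. [-x = -7] flip signs both sides ⇒ neg: x = 7.

Answer: x ∈ {7}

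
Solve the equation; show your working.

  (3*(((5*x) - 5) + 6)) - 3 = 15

Step 1. [(3*(((5*x) - 5) + 6)) - 3 = 15] 3 divides every term; factor it out ⇒ factor: (((5*x) - 5) + 6) - 1 = 5.
Step 2. [(((5*x) - 5) + 6) - 1 = 5] the outer -1 inverts by adding 1, so sub: ((5*x) - 5) + 6 = 6.
Step 3. [((5*x) - 5) + 6 = 6] 6 comes off first (subtract 6) ⇒ sub: (5*x) - 5 = 0.
Step 4. [(5*x) - 5 = 0] the outer -5 inverts by adding 5. So sub: 5*x = 5.
Step 5. [5*x = 5] divide by the outer 5 ⇒ div: x = 1.

Answer: x ∈ {1}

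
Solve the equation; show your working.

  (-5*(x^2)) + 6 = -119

Step 1. [(-5*(x^2)) + 6 = -119] the outer +6 inverts by subtracting 6 ⇒ sub: -5*(x^2) = -125.
Step 2. [-5*(x^2) = -125] -5 out front; divide by -5. So div: x^2 = 25.
Step 3. [x^2 = 25] √ both sides: 25 ≥ 0 gives two branches, so sqrt: x = 5 or -5.

Answer: x ∈ {-5, 5}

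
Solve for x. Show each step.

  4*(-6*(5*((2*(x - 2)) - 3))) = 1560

Step 1. [4*(-6*(5*((2*(x - 2)) - 3))) = 1560] 4·(inner) — divide through by 4 ⇒ div: -6*(5*((2*(x - 2)) - 3)) = 390.
Step 2. [-6*(5*((2*(x - 2)) - 3)) = 390] LHS = -6·(…); ÷-6 both sides, so div: 5*((2*(x - 2)) - 3) = -65.
Step 3. [5*((2*(x - 2)) - 3) = -65] leading coefficient 5: divide by 5. So div: (2*(x - 2)) - 3 = -13.
Step 4. [(2*(x - 2)) - 3 = -13] 3 comes off first (add 3), so sub: 2*(x - 2) = -10.
Step 5. [2*(x - 2) = -10] divide by the outer 2. So div: x - 2 = -5.
Step 6. [x - 2 = -5] -2 is outermost — add 2 both sides ⇒ sub: x = -3.

Answer: x ∈ {-3}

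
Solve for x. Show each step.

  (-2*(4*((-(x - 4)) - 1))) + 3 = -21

Step 1. [(-2*(4*((-(x - 4)) - 1))) + 3 = -21] peel the +3: subtract 3 from each side. So sub: -2*(4*((-(x - 4)) - 1)) = -24.
Step 2. [-2*(4*((-(x - 4)) - 1)) = -24] -2 out front; divide by -2 ⇒ div: 4*((-(x - 4)) - 1) = 12.
Step 3. [4*((-(x - 4)) - 1) = 12] 4·(inner) — divide through by 4 ⇒ div: (-(x - 4)) - 1 = 3.
Step 4. [(-(x - 4)) - 1 = 3] peel the -1: add 1 from each side. So sub: -(x - 4) = 4.
Step 5. [-(x - 4) = 4] LHS negated; negate both sides, so neg: x - 4 = -4.
Step 6. [x - 4 = -4] -4 is outermost — add 4 both sides ⇒ sub: x = 0.

Answer: x ∈ {0}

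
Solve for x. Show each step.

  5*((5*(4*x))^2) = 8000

Step 1. [5*((5*(4*x))^2) = 8000] divide by the outer 5 ⇒ div: (5*(4*x))^2 = 1600.
Step 2. [(5*(4*x))^2 = 1600] √ both sides: 1600 ≥ 0 gives two branches ⇒ sqrt: 5*(4*x) = 40 or -40.
Step 3. [5*(4*x) = 40 or -40] 5 out front; divide by 5. So div: 4*x = 8 or -8.
Step 4. [4*x = 8 or -8] LHS = 4·(…); ÷4 both sides. So div: x = 2 or -2.

Answer: x ∈ {-2, 2}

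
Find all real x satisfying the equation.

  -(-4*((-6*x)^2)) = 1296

Step 1. [-(-4*((-6*x)^2)) = 1296] leading − — multiply by −1 ⇒ neg: -4*((-6*x)^2) = -1296.
Step 2. [-4*((-6*x)^2) = -1296] divide by the outer -4. So div: (-6*x)^2 = 324.
Step 3. [(-6*x)^2 = 324] √ both sides: 324 ≥ 0 gives two branches ⇒ sqrt: -6*x = 18 or -18.
Step 4. [-6*x = 18 or -18] leading coefficient -6: divide by -6 ⇒ div: x = -3 or 3.

Answer: x ∈ {-3, 3}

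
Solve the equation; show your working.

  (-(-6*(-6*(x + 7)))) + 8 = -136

Step 1. [(-(-6*(-6*(x + 7)))) + 8 = -136] +8 is outermost — subtract 8 both sides. So sub: -(-6*(-6*(x + 7))) = -144.
Step 2. [-(-6*(-6*(x + 7))) = -144] flip signs both sides, so neg: -6*(-6*(x + 7)) = 144.
Step 3. [-6*(-6*(x + 7)) = 144] -6 out front; divide by -6, so div: -6*(x + 7) = -24.
Step 4. [-6*(x + 7) = -24] divide by the outer -6. So div: x + 7 = 4.
Step 5. [x + 7 = 4] peel the +7: subtract 7 from each side. So sub: x = -3.

Answer: x ∈ {-3}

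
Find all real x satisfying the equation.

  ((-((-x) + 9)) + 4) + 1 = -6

Step 1. [((-((-x) + 9)) + 4) + 1 = -6] subtract 1: x sits inside (… + 1) ⇒ sub: (-((-x) + 9)) + 4 = -7.
Step 2. [(-((-x) + 9)) + 4 = -7] +4 is outermost — subtract 4 both sides. So sub: -((-x) + 9) = -11.
Step 3. [-((-x) + 9) = -11] leading − — multiply by −1. So neg: (-x) + 9 = 11.
Step 4. [(-x) + 9 = 11] peel the +9: subtract 9 from each side. So sub: -x = 2.
Step 5. [-x = 2] LHS negated; negate both sides, so neg: x = -2.

Answer: x ∈ {-2}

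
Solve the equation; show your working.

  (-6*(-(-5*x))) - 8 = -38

Step 1. [(-6*(-(-5*x))) - 8 = -38] peel the -8: add 8 from each side ⇒ sub: -6*(-(-5*x)) = -30.
Step 2. [-6*(-(-5*x)) = -30] -6 out front; divide by -6, so div: -(-5*x) = 5.
Step 3. [-(-5*x) = 5] LHS negated; negate both sides. So neg: -5*x = -5.
Step 4. [-5*x = -5] -5·(inner) — divide through by -5 ⇒ div: x = 1.

Answer: x ∈ {1}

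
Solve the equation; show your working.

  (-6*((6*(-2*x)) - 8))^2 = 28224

Step 1. [(-6*((6*(-2*x)) - 8))^2 = 28224] √ both sides: 28224 ≥ 0 gives two branches ⇒ sqrt: -6*((6*(-2*x)) - 8) = 168 or -168.
Step 2. [-6*((6*(-2*x)) - 8) = 168 or -168] -6·(inner) — divide through by -6, so div: (6*(-2*x)) - 8 = -28 or 28.
Step 3. [(6*(-2*x)) - 8 = -28 or 28] 8 comes off first (add 8), so sub: 6*(-2*x) = -20 or 36.
Step 4. [6*(-2*x) = -20 or 36] LHS = 6·(…); ÷6 both sides ⇒ div: -2*x = -10/3 or 6.
Step 5. [-2*x = -10/3 or 6] -2·(inner) — divide through by -2. So div: x = 5/3 or -3.

Answer: x ∈ {-3, 5/3}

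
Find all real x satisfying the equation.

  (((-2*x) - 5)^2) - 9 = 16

Step 1. [(((-2*x) - 5)^2) - 9 = 16] 9 comes off first (add 9), so sub: ((-2*x) - 5)^2 = 25.
Step 2. [((-2*x) - 5)^2 = 25] 25 ≥ 0, LHS is (·)² — take ±√, so sqrt: (-2*x) - 5 = 5 or -5.
Step 3. [(-2*x) - 5 = 5 or -5] peel the -5: add 5 from each side ⇒ sub: -2*x = 10 or 0.
Step 4. [-2*x = 10 or 0] -2 out front; divide by -2, so div: x = -5 or 0.

Answer: x ∈ {-5, 0}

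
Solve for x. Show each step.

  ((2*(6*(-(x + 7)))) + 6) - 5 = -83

Step 1. [((2*(6*(-(x + 7)))) + 6) - 5 = -83] the outer -5 inverts by adding 5. So sub: (2*(6*(-(x + 7)))) + 6 = -78.
Step 2. [(2*(6*(-(x + 7)))) + 6 = -78] 2 | LHS and 2 | -78: pull 2 out. So factor: (6*(-(x + 7))) + 3 = -39.
Step 3. [(6*(-(x + 7))) + 3 = -39] +3 is outermost — subtract 3 both sides, so sub: 6*(-(x + 7)) = -42.
Step 4. [6*(-(x + 7)) = -42] divide by the outer 6. So div: -(x + 7) = -7.
Step 5. [-(x + 7) = -7] LHS negated; negate both sides, so neg: x + 7 = 7.
Step 6. [x + 7 = 7] the outer +7 inverts by subtracting 7, so sub: x = 0.

Answer: x ∈ {0}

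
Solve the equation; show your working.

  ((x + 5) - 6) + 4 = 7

Step 1. [((x + 5) - 6) + 4 = 7] +4 is outermost — subtract 4 both sides, so sub: (x + 5) - 6 = 3.
Step 2. [(x + 5) - 6 = 3] 6 comes off first (add 6) ⇒ sub: x + 5 = 9.
Step 3. [x + 5 = 9] peel the +5: subtract 5 from each side. So sub: x = 4.

Answer: x ∈ {4}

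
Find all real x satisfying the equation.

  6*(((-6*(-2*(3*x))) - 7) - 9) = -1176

Step 1. [6*(((-6*(-2*(3*x))) - 7) - 9) = -1176] 6 out front; divide by 6 ⇒ div: ((-6*(-2*(3*x))) - 7) - 9 = -196.
Step 2. [((-6*(-2*(3*x))) - 7) - 9 = -196] the outer -9 inverts by adding 9 ⇒ sub: (-6*(-2*(3*x))) - 7 = -187.
Step 3. [(-6*(-2*(3*x))) - 7 = -187] 7 comes off first (add 7), so sub: -6*(-2*(3*x)) = -180.
Step 4. [-6*(-2*(3*x)) = -180] divide by the outer -6 ⇒ div: -2*(3*x) = 30.
Step 5. [-2*(3*x) = 30] divide by the outer -2. So div: 3*x = -15.
Step 6. [3*x = -15] divide by the outer 3. So div: x = -5.

Answer: x ∈ {-5}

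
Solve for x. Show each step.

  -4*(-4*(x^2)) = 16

Step 1. [-4*(-4*(x^2)) = 16] divide by the outer -4. So div: -4*(x^2) = -4.
Step 2. [-4*(x^2) = -4] LHS = -4·(…); ÷-4 both sides ⇒ div: x^2 = 1.
Step 3. [x^2 = 1] √ both sides: 1 ≥ 0 gives two branches ⇒ sqrt: x = 1 or -1.

Answer: x ∈ {-1, 1}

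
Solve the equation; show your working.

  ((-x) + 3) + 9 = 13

Step 1. [((-x) + 3) + 9 = 13] peel the +9: subtract 9 from each side ⇒ sub: (-x) + 3 = 4.
Step 2. [(-x) + 3 = 4] subtract 3: x sits inside (… + 3). So sub: -x = 1.
Step 3. [-x = 1] flip signs both sides ⇒ neg: x = -1.

Answer: x ∈ {-1}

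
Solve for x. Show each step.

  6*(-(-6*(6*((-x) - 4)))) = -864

Step 1. [6*(-(-6*(6*((-x) - 4)))) = -864] leading coefficient 6: divide by 6 ⇒ div: -(-6*(6*((-x) - 4))) = -144.
Step 2. [-(-6*(6*((-x) - 4))) = -144] LHS negated; negate both sides ⇒ neg: -6*(6*((-x) - 4)) = 144.
Step 3. [-6*(6*((-x) - 4)) = 144] -6·(inner) — divide through by -6. So div: 6*((-x) - 4) = -24.
Step 4. [6*((-x) - 4) = -24] 6·(inner) — divide through by 6 ⇒ div: (-x) - 4 = -4.
Step 5. [(-x) - 4 = -4] 4 comes off first (add 4). So sub: -x = 0.
Step 6. [-x = 0] leading − — multiply by −1, so neg: x = 0.

Answer: x ∈ {0}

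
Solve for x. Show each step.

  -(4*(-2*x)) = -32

Step 1. [-(4*(-2*x)) = -32] leading − — multiply by −1, so neg: 4*(-2*x) = 32.
Step 2. [4*(-2*x) = 32] leading coefficient 4: divide by 4 ⇒ div: -2*x = 8.
Step 3. [-2*x = 8] -2 out front; divide by -2. So div: x = -4.

Answer: x ∈ {-4}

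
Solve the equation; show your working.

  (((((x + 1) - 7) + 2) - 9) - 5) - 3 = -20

Step 1. [(((((x + 1) - 7) + 2) - 9) - 5) - 3 = -20] 3 comes off first (add 3), so sub: ((((x + 1) - 7) + 2) - 9) - 5 = -17.
Step 2. [((((x + 1) - 7) + 2) - 9) - 5 = -17] -5 is outermost — add 5 both sides, so sub: (((x + 1) - 7) + 2) - 9 = -12.
Step 3. [(((x + 1) - 7) + 2) - 9 = -12] add 9: x sits inside (… - 9). So sub: ((x + 1) - 7) + 2 = -3.
Step 4. [((x + 1) - 7) + 2 = -3] 2 comes off first (subtract 2) ⇒ sub: (x + 1) - 7 = -5.
Step 5. [(x + 1) - 7 = -5] add 7: x sits inside (… - 7), so sub: x + 1 = 2.
Step 6. [x + 1 = 2] subtract 1: x sits inside (… + 1), so sub: x = 1.

Answer: x ∈ {1}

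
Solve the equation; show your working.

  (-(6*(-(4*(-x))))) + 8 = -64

Step 1. [(-(6*(-(4*(-x))))) + 8 = -64] the outer +8 inverts by subtracting 8 ⇒ sub: -(6*(-(4*(-x)))) = -72.
Step 2. [-(6*(-(4*(-x)))) = -72] leading − — multiply by −1. So neg: 6*(-(4*(-x))) = 72.
Step 3. [6*(-(4*(-x))) = 72] 6 out front; divide by 6 ⇒ div: -(4*(-x)) = 12.
Step 4. [-(4*(-x)) = 12] leading − — multiply by −1 ⇒ neg: 4*(-x) = -12.
Step 5. [4*(-x) = -12] 4·(inner) — divide through by 4, so div: -x = -3.
Step 6. [-x = -3] leading − — multiply by −1, so neg: x = 3.

Answer: x ∈ {3}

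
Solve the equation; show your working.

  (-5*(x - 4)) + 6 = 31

Step 1. [(-5*(x - 4)) + 6 = 31] 6 comes off first (subtract 6), so sub: -5*(x - 4) = 25.
Step 2. [-5*(x - 4) = 25] -5 out front; divide by -5. So div: x - 4 = -5.
Step 3. [x - 4 = -5] the outer -4 inverts by adding 4. So sub: x = -1.

Answer: x ∈ {-1}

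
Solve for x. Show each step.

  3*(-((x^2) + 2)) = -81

Step 1. [3*(-((x^2) + 2)) = -81] 3·(inner) — divide through by 3, so div: -((x^2) + 2) = -27.
Step 2. [-((x^2) + 2) = -27] leading − — multiply by −1, so neg: (x^2) + 2 = 27.
Step 3. [(x^2) + 2 = 27] the outer +2 inverts by subtracting 2 ⇒ sub: x^2 = 25.
Step 4. [x^2 = 25] √ both sides: 25 ≥ 0 gives two branches. So sqrt: x = 5 or -5.

Answer: x ∈ {-5, 5}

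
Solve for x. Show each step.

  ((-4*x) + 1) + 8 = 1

Step 1. [((-4*x) + 1) + 8 = 1] 8 comes off first (subtract 8). So sub: (-4*x) + 1 = -7.
Step 2. [(-4*x) + 1 = -7] the outer +1 inverts by subtracting 1. So sub: -4*x = -8.
Step 3. [-4*x = -8] leading coefficient -4: divide by -4 ⇒ div: x = 2.

Answer: x ∈ {2}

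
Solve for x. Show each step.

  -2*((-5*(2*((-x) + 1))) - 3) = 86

Step 1. [-2*((-5*(2*((-x) + 1))) - 3) = 86] LHS = -2·(…); ÷-2 both sides, so div: (-5*(2*((-x) + 1))) - 3 = -43.
Step 2. [(-5*(2*((-x) + 1))) - 3 = -43] 3 comes off first (add 3), so sub: -5*(2*((-x) + 1)) = -40.
Step 3. [-5*(2*((-x) + 1)) = -40] divide by the outer -5. So div: 2*((-x) + 1) = 8.
Step 4. [2*((-x) + 1) = 8] divide by the outer 2, so div: (-x) + 1 = 4.
Step 5. [(-x) + 1 = 4] peel the +1: subtract 1 from each side, so sub: -x = 3.
Step 6. [-x = 3] flip signs both sides, so neg: x = -3.

Answer: x ∈ {-3}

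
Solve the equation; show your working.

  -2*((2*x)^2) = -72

Step 1. [-2*((2*x)^2) = -72] leading coefficient -2: divide by -2, so div: (2*x)^2 = 36.
Step 2. [(2*x)^2 = 36] LHS squared, RHS 36 ≥ 0: apply √ (±), so sqrt: 2*x = 6 or -6.
Step 3. [2*x = 6 or -6] leading coefficient 2: divide by 2, so div: x = 3 or -3.

Answer: x ∈ {-3, 3}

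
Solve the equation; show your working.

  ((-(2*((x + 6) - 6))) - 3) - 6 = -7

Step 1. [((-(2*((x + 6) - 6))) - 3) - 6 = -7] peel the -6: add 6 from each side, so sub: (-(2*((x + 6) - 6))) - 3 = -1.
Step 2. [(-(2*((x + 6) - 6))) - 3 = -1] the outer -3 inverts by adding 3. So sub: -(2*((x + 6) - 6)) = 2.
Step 3. [-(2*((x + 6) - 6)) = 2] LHS negated; negate both sides. So neg: 2*((x + 6) - 6) = -2.
Step 4. [2*((x + 6) - 6) = -2] leading coefficient 2: divide by 2, so div: (x + 6) - 6 = -1.
Step 5. [(x + 6) - 6 = -1] the outer -6 inverts by adding 6, so sub: x + 6 = 5.
Step 6. [x + 6 = 5] the outer +6 inverts by subtracting 6. So sub: x = -1.

Answer: x ∈ {-1}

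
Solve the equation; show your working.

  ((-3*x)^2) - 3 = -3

Step 1. [((-3*x)^2) - 3 = -3] add 3: x sits inside (… - 3). So sub: (-3*x)^2 = 0.
Step 2. [(-3*x)^2 = 0] 0 ≥ 0, LHS is (·)² — take ±√, so sqrt: -3*x = 0.
Step 3. [-3*x = 0] divide by the outer -3 ⇒ div: x = 0.

Answer: x ∈ {0}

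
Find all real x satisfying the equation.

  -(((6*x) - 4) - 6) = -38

Step 1. [-(((6*x) - 4) - 6) = -38] flip signs both sides ⇒ neg: ((6*x) - 4) - 6 = 38.
Step 2. [((6*x) - 4) - 6 = 38] peel the -6: add 6 from each side, so sub: (6*x) - 4 = 44.
Step 3. [(6*x) - 4 = 44] the outer -4 inverts by adding 4, so sub: 6*x = 48.
Step 4. [6*x = 48] leading coefficient 6: divide by 6 ⇒ div: x = 8.

Answer: x ∈ {8}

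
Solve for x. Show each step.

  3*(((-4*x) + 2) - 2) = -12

Step 1. [3*(((-4*x) + 2) - 2) = -12] 3·(inner) — divide through by 3. So div: ((-4*x) + 2) - 2 = -4.
Step 2. [((-4*x) + 2) - 2 = -4] 2 comes off first (add 2) ⇒ sub: (-4*x) + 2 = -2.
Step 3. [(-4*x) + 2 = -2] the outer +2 inverts by subtracting 2, so sub: -4*x = -4.
Step 4. [-4*x = -4] LHS = -4·(…); ÷-4 both sides ⇒ div: x = 1.

Answer: x ∈ {1}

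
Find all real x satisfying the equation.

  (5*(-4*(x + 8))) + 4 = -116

Step 1. [(5*(-4*(x + 8))) + 4 = -116] +4 is outermost — subtract 4 both sides ⇒ sub: 5*(-4*(x + 8)) = -120.
Step 2. [5*(-4*(x + 8)) = -120] LHS = 5·(…); ÷5 both sides, so div: -4*(x + 8) = -24.
Step 3. [-4*(x + 8) = -24] leading coefficient -4: divide by -4. So div: x + 8 = 6.
Step 4. [x + 8 = 6] peel the +8: subtract 8 from each side, so sub: x = -2.

Answer: x ∈ {-2}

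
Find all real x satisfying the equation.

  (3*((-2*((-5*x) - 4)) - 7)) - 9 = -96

Step 1. [(3*((-2*((-5*x) - 4)) - 7)) - 9 = -96] -9 is outermost — add 9 both sides. So sub: 3*((-2*((-5*x) - 4)) - 7) = -87.
Step 2. [3*((-2*((-5*x) - 4)) - 7) = -87] divide by the outer 3 ⇒ div: (-2*((-5*x) - 4)) - 7 = -29.
Step 3. [(-2*((-5*x) - 4)) - 7 = -29] peel the -7: add 7 from each side ⇒ sub: -2*((-5*x) - 4) = -22.
Step 4. [-2*((-5*x) - 4) = -22] -2·(inner) — divide through by -2 ⇒ div: (-5*x) - 4 = 11.
Step 5. [(-5*x) - 4 = 11] the outer -4 inverts by adding 4, so sub: -5*x = 15.
Step 6. [-5*x = 15] leading coefficient -5: divide by -5, so div: x = -3.

Answer: x ∈ {-3}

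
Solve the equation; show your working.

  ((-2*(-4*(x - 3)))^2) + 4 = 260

Step 1. [((-2*(-4*(x - 3)))^2) + 4 = 260] subtract 4: x sits inside (… + 4). So sub: (-2*(-4*(x - 3)))^2 = 256.
Step 2. [(-2*(-4*(x - 3)))^2 = 256] 256 ≥ 0, LHS is (·)² — take ±√, so sqrt: -2*(-4*(x - 3)) = 16 or -16.
Step 3. [-2*(-4*(x - 3)) = 16 or -16] divide by the outer -2 ⇒ div: -4*(x - 3) = -8 or 8.
Step 4. [-4*(x - 3) = -8 or 8] -4·(inner) — divide through by -4 ⇒ div: x - 3 = 2 or -2.
Step 5. [x - 3 = 2 or -2] peel the -3: add 3 from each side ⇒ sub: x = 5 or 1.

Answer: x ∈ {1, 5}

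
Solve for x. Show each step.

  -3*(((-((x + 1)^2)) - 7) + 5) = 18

Step 1. [-3*(((-((x + 1)^2)) - 7) + 5) = 18] LHS = -3·(…); ÷-3 both sides ⇒ div: ((-((x + 1)^2)) - 7) + 5 = -6.
Step 2. [((-((x + 1)^2)) - 7) + 5 = -6] 5 comes off first (subtract 5) ⇒ sub: (-((x + 1)^2)) - 7 = -11.
Step 3. [(-((x + 1)^2)) - 7 = -11] add 7: x sits inside (… - 7) ⇒ sub: -((x + 1)^2) = -4.
Step 4. [-((x + 1)^2) = -4] flip signs both sides. So neg: (x + 1)^2 = 4.
Step 5. [(x + 1)^2 = 4] √ both sides: 4 ≥ 0 gives two branches. So sqrt: x + 1 = 2 or -2.
Step 6. [x + 1 = 2 or -2] the outer +1 inverts by subtracting 1, so sub: x = 1 or -3.

Answer: x ∈ {-3, 1}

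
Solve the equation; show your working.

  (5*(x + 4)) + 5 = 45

Step 1. [(5*(x + 4)) + 5 = 45] 5 | LHS and 5 | 45: pull 5 out. So factor: (x + 4) + 1 = 9.
Step 2. [(x + 4) + 1 = 9] +1 is outermost — subtract 1 both sides ⇒ sub: x + 4 = 8.
Step 3. [x + 4 = 8] peel the +4: subtract 4 from each side. So sub: x = 4.

Answer: x ∈ {4}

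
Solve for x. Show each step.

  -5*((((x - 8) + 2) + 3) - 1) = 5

Step 1. [-5*((((x - 8) + 2) + 3) - 1) = 5] -5 out front; divide by -5. So div: (((x - 8) + 2) + 3) - 1 = -1.
Step 2. [(((x - 8) + 2) + 3) - 1 = -1] -1 is outermost — add 1 both sides, so sub: ((x - 8) + 2) + 3 = 0.
Step 3. [((x - 8) + 2) + 3 = 0] +3 is outermost — subtract 3 both sides. So sub: (x - 8) + 2 = -3.
Step 4. [(x - 8) + 2 = -3] 2 comes off first (subtract 2) ⇒ sub: x - 8 = -5.
Step 5. [x - 8 = -5] 8 comes off first (add 8), so sub: x = 3.

Answer: x ∈ {3}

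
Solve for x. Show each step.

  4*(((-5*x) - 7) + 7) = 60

Step 1. [4*(((-5*x) - 7) + 7) = 60] LHS = 4·(…); ÷4 both sides ⇒ div: ((-5*x) - 7) + 7 = 15.
Step 2. [((-5*x) - 7) + 7 = 15] subtract 7: x sits inside (… + 7) ⇒ sub: (-5*x) - 7 = 8.
Step 3. [(-5*x) - 7 = 8] peel the -7: add 7 from each side ⇒ sub: -5*x = 15.
Step 4. [-5*x = 15] leading coefficient -5: divide by -5, so div: x = -3.

Answer: x ∈ {-3}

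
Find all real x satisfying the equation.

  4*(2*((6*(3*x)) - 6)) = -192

Step 1. [4*(2*((6*(3*x)) - 6)) = -192] 4 out front; divide by 4. So div: 2*((6*(3*x)) - 6) = -48.
Step 2. [2*((6*(3*x)) - 6) = -48] 2 out front; divide by 2. So div: (6*(3*x)) - 6 = -24.
Step 3. [(6*(3*x)) - 6 = -24] add 6: x sits inside (… - 6), so sub: 6*(3*x) = -18.
Step 4. [6*(3*x) = -18] divide by the outer 6 ⇒ div: 3*x = -3.
Step 5. [3*x = -3] 3·(inner) — divide through by 3, so div: x = -1.

Answer: x ∈ {-1}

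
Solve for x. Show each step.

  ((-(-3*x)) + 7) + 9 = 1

Step 1. [((-(-3*x)) + 7) + 9 = 1] the outer +9 inverts by subtracting 9. So sub: (-(-3*x)) + 7 = -8.
Step 2. [(-(-3*x)) + 7 = -8] 7 comes off first (subtract 7) ⇒ sub: -(-3*x) = -15.
Step 3. [-(-3*x) = -15] LHS negated; negate both sides, so neg: -3*x = 15.
Step 4. [-3*x = 15] divide by the outer -3, so div: x = -5.

Answer: x ∈ {-5}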